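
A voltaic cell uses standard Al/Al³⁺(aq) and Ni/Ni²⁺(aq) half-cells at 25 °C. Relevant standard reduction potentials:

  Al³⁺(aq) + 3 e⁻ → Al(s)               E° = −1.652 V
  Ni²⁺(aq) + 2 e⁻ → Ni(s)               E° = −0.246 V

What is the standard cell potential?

Of the two couples in this cell, the one with the more positive reduction potential is reduced at the cathode: here that is Ni²⁺/Ni (−0.246 V); Al³⁺/Al (−1.652 V) is the anode.
E°cell = E°(cathode) − E°(anode) = −0.246 − (−1.652) = +1.406 V.

+1.406 V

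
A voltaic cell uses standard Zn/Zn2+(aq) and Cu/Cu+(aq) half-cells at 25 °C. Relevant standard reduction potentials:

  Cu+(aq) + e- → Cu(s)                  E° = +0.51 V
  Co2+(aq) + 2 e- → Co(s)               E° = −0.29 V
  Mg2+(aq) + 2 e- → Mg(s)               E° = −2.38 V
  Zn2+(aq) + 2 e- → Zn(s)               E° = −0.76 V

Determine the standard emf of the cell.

The Cu⁺/Cu couple has the higher E°, so Cu ion is reduced (cathode) and Zn is oxidized (anode).
E°cell = E°(cathode) − E°(anode) = +0.51 − (−0.76) = +1.27 V.

+1.27 V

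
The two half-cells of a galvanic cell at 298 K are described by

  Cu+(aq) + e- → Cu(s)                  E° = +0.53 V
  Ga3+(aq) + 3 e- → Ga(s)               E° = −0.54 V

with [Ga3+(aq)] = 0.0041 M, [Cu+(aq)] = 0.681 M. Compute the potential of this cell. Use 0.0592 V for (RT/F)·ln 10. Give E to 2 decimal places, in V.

+1.11 V

Since E°(Cu⁺/Cu) > E°(Ga³⁺/Ga), Cu⁺/Cu serves as the cathode.
E°cell = E°cat − E°an = +0.53 − (−0.54) = +1.07 V; n = 3.
The balanced reaction is 3 Cu+(aq) + Ga(s) → 3 Cu(s) + Ga3+(aq), so Q = [Ga3+(aq)] / [Cu+(aq)]^3 = 0.013 and log Q = −1.887.
By the Nernst equation, E = +1.07 − (0.0592/3)·(−1.887) = +1.11 V.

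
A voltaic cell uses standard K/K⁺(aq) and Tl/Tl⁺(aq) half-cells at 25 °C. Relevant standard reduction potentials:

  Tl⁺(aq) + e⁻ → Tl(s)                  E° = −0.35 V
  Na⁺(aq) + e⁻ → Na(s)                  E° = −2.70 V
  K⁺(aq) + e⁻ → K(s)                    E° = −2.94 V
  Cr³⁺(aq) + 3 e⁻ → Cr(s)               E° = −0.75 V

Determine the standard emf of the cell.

+2.59 V

Of the two couples in this cell, the one with the more positive reduction potential is reduced at the cathode: here that is Tl⁺/Tl (−0.35 V); K⁺/K (−2.94 V) is the anode.
E°cell = E°(cathode) − E°(anode) = −0.35 − (−2.94) = +2.59 V.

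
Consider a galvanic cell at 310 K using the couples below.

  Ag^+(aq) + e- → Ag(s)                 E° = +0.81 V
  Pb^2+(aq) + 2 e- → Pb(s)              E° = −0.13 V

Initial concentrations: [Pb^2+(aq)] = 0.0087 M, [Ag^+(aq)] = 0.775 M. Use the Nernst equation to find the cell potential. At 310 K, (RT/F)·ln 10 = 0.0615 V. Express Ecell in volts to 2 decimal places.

+1.00 V

Ag⁺/Ag is reduced (cathode, E° = +0.81 V) and Pb²⁺/Pb is oxidized (anode).
The standard potential is +0.81 − (−0.13) = +0.94 V and the balanced reaction transfers n = 2 electrons.
For the overall reaction 2 Ag^+(aq) + Pb(s) → 2 Ag(s) + Pb^2+(aq), Q = [Pb^2+(aq)] / [Ag^+(aq)]^2 = 0.0145, giving log Q = −1.839.
E = E° − (0.0615/n)·log Q = +0.94 − (0.0615/2)(−1.839) = +1.00 V.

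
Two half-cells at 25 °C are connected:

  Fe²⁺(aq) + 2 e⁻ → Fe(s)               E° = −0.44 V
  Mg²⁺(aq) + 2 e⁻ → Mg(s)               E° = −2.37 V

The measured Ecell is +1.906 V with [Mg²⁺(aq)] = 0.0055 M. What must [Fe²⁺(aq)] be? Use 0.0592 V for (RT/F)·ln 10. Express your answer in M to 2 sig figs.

Fe²⁺/Fe is the cathode (higher E°); E°cell = −0.44 − (−2.37) = +1.93 V with n = 2.
From the Nernst equation, log Q = n(E° − E)/0.0592 = 2·(+1.93 − (+1.906))/0.0592 = 0.811.
The balanced reaction is Fe²⁺(aq) + Mg(s) → Fe(s) + Mg²⁺(aq), so Q = [Mg²⁺(aq)] / [Fe²⁺(aq)].
Solving for the unknown gives log [Fe²⁺(aq)] = −3.071, so [Fe²⁺(aq)] ≈ 0.00085 M.

0.00085 M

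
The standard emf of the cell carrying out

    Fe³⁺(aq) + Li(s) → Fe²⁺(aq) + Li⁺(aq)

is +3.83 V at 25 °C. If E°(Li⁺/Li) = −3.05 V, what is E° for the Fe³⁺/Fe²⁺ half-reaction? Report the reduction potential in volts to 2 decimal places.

In the reaction as written the Fe³⁺/Fe²⁺ couple is reduced (cathode) and Li⁺/Li is oxidized (anode), so E°cell = E°(Fe³⁺/Fe²⁺) − E°(Li⁺/Li).
E°(Fe³⁺/Fe²⁺) = E°cell + E°(anode) = +3.83 + (−3.05) = +0.78 V.

+0.78 V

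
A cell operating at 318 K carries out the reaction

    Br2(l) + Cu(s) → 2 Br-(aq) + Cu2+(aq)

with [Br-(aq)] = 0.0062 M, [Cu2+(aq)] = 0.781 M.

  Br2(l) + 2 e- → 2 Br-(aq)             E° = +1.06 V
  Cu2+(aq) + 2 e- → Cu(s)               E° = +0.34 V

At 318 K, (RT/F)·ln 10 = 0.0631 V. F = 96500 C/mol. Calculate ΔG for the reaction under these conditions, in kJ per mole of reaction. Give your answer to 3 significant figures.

−167 kJ/mol

E°cell = +1.06 − (+0.34) = +0.72 V; the balanced reaction transfers n = 2 electrons.
The reaction quotient is [Br-(aq)]^2·[Cu2+(aq)] = 3×10^−5; by Nernst, E = +0.72 − (0.0631/2)(−4.523) = +0.8627 V.
ΔG = −nFE = −(2)(96500)(+0.8627) J/mol = −167 kJ/mol.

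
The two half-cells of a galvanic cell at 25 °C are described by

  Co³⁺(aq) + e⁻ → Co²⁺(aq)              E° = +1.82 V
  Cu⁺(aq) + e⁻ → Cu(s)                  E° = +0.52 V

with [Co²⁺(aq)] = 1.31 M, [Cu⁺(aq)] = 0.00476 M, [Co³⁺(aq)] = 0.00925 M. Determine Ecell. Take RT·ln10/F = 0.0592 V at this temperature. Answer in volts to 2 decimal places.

+1.31 V

Co³⁺/Co²⁺ is reduced (cathode, E° = +1.82 V) and Cu⁺/Cu is oxidized (anode).
E°cell = E°cat − E°an = +1.82 − (+0.52) = +1.30 V; n = 1.
Balancing gives Co³⁺(aq) + Cu(s) → Co²⁺(aq) + Cu⁺(aq); hence Q = ([Co²⁺(aq)]·[Cu⁺(aq)]) / [Co³⁺(aq)] = 0.674 (log Q = −0.171).
E = E° − (0.0592/n)·log Q = +1.30 − (0.0592/1)(−0.171) = +1.31 V.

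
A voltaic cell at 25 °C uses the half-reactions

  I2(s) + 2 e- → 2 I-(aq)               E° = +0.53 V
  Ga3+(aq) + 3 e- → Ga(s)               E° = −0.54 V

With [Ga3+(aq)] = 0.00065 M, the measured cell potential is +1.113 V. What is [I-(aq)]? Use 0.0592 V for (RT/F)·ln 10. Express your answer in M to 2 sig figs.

2.2 M

I₂/I⁻ is the cathode (higher E°); E°cell = +0.53 − (−0.54) = +1.07 V with n = 6.
From the Nernst equation, log Q = n(E° − E)/0.0592 = 6·(+1.07 − (+1.113))/0.0592 = −4.358.
Balancing electrons gives 3 I2(s) + 2 Ga(s) → 6 I-(aq) + 2 Ga3+(aq); thus Q = [I-(aq)]^6·[Ga3+(aq)]^2.
Substituting the known concentrations and solving, log [I-(aq)] = 0.336 and [I-(aq)] = 2.2 M.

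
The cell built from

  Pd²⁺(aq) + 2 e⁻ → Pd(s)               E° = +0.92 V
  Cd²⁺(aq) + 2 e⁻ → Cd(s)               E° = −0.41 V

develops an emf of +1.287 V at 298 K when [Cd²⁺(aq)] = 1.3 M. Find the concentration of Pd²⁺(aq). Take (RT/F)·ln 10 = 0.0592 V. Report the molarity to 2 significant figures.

0.046 M

Pd²⁺/Pd is the cathode (higher E°); E°cell = +0.92 − (−0.41) = +1.33 V with n = 2.
Since E = E° − (0.0592/n)·log Q, log Q = n(E° − E)/0.0592 = 1.453.
Balancing electrons gives Pd²⁺(aq) + Cd(s) → Pd(s) + Cd²⁺(aq); thus Q = [Cd²⁺(aq)] / [Pd²⁺(aq)].
Substituting the known concentrations and solving, log [Pd²⁺(aq)] = −1.339 and [Pd²⁺(aq)] = 0.046 M.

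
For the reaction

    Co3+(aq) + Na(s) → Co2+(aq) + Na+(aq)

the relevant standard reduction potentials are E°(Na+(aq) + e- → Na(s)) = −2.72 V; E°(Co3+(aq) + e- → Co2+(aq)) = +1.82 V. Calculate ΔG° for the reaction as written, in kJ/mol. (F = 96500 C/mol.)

In the reaction as written Co3+(aq) is reduced, so the Co³⁺/Co²⁺ couple is the cathode and Na⁺/Na is the anode.
E°cell = +1.82 − (−2.72) = +4.54 V; balancing electrons gives n = 1.
ΔG° = −nFE°cell = −(1)(96500)(+4.54) J/mol = −438 kJ/mol.

−438 kJ/mol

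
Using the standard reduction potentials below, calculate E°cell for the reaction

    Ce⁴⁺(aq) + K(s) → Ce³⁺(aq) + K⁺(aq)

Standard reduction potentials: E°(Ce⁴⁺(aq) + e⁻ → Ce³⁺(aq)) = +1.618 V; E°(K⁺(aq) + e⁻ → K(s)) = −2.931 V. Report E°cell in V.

+4.549 V

Ce⁴⁺(aq) gains electrons, so the Ce⁴⁺/Ce³⁺ couple is the cathode; the K⁺/K couple is the anode.
E°cell = E°(cathode) − E°(anode) = +1.618 − (−2.931) = +4.549 V.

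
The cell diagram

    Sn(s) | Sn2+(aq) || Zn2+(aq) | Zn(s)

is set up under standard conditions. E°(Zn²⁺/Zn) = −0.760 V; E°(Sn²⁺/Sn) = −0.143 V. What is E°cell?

−0.617 V

By convention the left-hand electrode in cell notation is the anode (oxidation) and the right-hand electrode is the cathode (reduction).
E°cell = E°(right) − E°(left) = −0.760 − (−0.143) = −0.617 V.
The negative sign shows that, as written, the cell would require an external voltage to drive the reaction.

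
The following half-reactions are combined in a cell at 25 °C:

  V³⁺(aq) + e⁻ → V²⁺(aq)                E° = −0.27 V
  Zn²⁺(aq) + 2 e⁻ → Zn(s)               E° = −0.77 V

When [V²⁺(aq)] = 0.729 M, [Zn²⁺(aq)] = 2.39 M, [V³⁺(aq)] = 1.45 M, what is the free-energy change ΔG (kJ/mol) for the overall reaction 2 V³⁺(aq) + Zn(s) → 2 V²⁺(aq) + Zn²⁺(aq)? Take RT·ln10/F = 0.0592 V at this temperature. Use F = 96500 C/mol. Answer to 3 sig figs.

−97.8 kJ/mol

The standard cell potential is −0.27 − (−0.77) = +0.50 V, with n = 2 electrons in the balanced equation.
Q = ([V²⁺(aq)]^2·[Zn²⁺(aq)]) / [V³⁺(aq)]^2 = 0.604, so log Q = −0.219 and E = +0.50 − (0.0592/2)(−0.219) = +0.5065 V.
Then ΔG = −nFE = −2 × 96500 × +0.5065 J/mol = −97.8 kJ/mol.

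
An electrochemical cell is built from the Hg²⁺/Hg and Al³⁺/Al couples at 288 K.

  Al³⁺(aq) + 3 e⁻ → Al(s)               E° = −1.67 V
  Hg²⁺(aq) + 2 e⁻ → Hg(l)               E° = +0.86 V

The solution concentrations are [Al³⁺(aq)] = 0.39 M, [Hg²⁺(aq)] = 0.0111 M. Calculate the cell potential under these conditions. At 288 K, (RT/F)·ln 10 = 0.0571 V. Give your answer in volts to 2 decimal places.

+2.48 V

The Hg²⁺/Hg couple has the more positive E°, so it is the cathode; Al³⁺/Al is the anode.
The standard potential is +0.86 − (−1.67) = +2.53 V and the balanced reaction transfers n = 6 electrons.
For the overall reaction 3 Hg²⁺(aq) + 2 Al(s) → 3 Hg(l) + 2 Al³⁺(aq), Q = [Al³⁺(aq)]^2 / [Hg²⁺(aq)]^3 = 1.11×10^5, giving log Q = 5.046.
Applying E = E° − (RT ln10/nF)·log Q gives +2.53 − (0.0571/6)(5.046) = +2.48 V.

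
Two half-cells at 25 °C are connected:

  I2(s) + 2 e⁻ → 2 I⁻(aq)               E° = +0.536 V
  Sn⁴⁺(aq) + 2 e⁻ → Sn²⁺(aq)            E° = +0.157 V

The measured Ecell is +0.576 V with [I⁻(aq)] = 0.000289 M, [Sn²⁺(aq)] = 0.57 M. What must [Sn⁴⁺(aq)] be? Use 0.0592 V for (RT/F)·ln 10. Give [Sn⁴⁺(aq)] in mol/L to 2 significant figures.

1.5 M

I₂/I⁻ is the cathode (higher E°); E°cell = +0.536 − (+0.157) = +0.379 V with n = 2.
Since E = E° − (0.0592/n)·log Q, log Q = n(E° − E)/0.0592 = −6.655.
For I2(s) + Sn²⁺(aq) → 2 I⁻(aq) + Sn⁴⁺(aq), the reaction quotient is Q = ([I⁻(aq)]^2·[Sn⁴⁺(aq)]) / [Sn²⁺(aq)].
Solving for the unknown gives log [Sn⁴⁺(aq)] = 0.179, so [Sn⁴⁺(aq)] ≈ 1.5 M.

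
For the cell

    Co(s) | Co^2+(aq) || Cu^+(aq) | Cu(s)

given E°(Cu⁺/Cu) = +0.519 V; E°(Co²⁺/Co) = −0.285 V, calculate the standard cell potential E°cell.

By convention the left-hand electrode in cell notation is the anode (oxidation) and the right-hand electrode is the cathode (reduction).
E°cell = E°(right) − E°(left) = +0.519 − (−0.285) = +0.804 V.

+0.804 V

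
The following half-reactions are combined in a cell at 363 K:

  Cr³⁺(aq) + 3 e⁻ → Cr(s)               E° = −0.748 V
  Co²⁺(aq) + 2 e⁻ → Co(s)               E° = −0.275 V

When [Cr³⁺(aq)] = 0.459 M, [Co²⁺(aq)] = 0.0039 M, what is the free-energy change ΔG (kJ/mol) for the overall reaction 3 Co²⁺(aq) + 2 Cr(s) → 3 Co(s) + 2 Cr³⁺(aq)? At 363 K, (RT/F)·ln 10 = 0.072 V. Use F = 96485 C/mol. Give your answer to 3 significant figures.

−228 kJ/mol

E°cell = −0.275 − (−0.748) = +0.473 V; the balanced reaction transfers n = 6 electrons.
The reaction quotient is [Cr³⁺(aq)]^2 / [Co²⁺(aq)]^3 = 3.55×10^6; by Nernst, E = +0.473 − (0.072/6)(6.550) = +0.3944 V.
Then ΔG = −nFE = −6 × 96485 × +0.3944 J/mol = −228 kJ/mol.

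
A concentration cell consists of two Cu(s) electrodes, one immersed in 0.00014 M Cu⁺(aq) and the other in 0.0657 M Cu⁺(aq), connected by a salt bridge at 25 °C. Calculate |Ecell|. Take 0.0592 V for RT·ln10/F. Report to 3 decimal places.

For a concentration cell E°cell = 0, since both electrodes use the same couple.
The compartment with the higher Cu⁺(aq) concentration (0.0657 M) acts as the cathode; ions are reduced there and produced at the dilute (0.00014 M) anode.
With n = 1, Ecell = −(0.0592/1)·log([dilute]/[conc]) = −(0.0592/1)·log(0.00014/0.0657) = +0.158 V.

0.158 V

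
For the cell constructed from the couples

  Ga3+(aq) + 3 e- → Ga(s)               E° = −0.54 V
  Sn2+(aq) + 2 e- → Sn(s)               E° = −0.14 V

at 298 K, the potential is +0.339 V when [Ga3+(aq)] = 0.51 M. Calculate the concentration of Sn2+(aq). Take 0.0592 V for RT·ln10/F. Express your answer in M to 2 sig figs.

0.0055 M

Sn²⁺/Sn is the cathode (higher E°); E°cell = −0.14 − (−0.54) = +0.40 V with n = 6.
Rearranging E = E° − (0.0592/n)·log Q gives log Q = 6(+0.40 − (+0.339))/0.0592 = 6.182.
The balanced reaction is 3 Sn2+(aq) + 2 Ga(s) → 3 Sn(s) + 2 Ga3+(aq), so Q = [Ga3+(aq)]^2 / [Sn2+(aq)]^3.
Substituting the known concentrations and solving, log [Sn2+(aq)] = −2.256 and [Sn2+(aq)] = 0.0055 M.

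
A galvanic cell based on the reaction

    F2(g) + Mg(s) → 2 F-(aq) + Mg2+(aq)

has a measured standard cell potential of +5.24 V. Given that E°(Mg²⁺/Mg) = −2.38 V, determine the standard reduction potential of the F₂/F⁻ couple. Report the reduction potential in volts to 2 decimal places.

+2.86 V

In the reaction as written the F₂/F⁻ couple is reduced (cathode) and Mg²⁺/Mg is oxidized (anode), so E°cell = E°(F₂/F⁻) − E°(Mg²⁺/Mg).
E°(F₂/F⁻) = E°cell + E°(anode) = +5.24 + (−2.38) = +2.86 V.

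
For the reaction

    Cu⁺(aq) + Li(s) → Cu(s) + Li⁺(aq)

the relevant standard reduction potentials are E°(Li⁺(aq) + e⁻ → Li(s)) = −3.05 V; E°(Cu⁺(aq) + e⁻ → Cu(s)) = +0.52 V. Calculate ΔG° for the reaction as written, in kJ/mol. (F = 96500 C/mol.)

In the reaction as written Cu⁺(aq) is reduced, so the Cu⁺/Cu couple is the cathode and Li⁺/Li is the anode.
E°cell = +0.52 − (−3.05) = +3.57 V; balancing electrons gives n = 1.
ΔG° = −nFE°cell = −(1)(96500)(+3.57) J/mol = −345 kJ/mol.

−345 kJ/mol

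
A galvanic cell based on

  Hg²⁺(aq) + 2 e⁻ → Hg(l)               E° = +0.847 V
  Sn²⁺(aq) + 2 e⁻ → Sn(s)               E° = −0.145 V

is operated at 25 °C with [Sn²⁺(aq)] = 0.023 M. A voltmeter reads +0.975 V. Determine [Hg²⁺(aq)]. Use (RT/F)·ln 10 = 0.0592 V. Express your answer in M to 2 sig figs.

0.0061 M

Hg²⁺/Hg is the cathode (higher E°); E°cell = +0.847 − (−0.145) = +0.992 V with n = 2.
From the Nernst equation, log Q = n(E° − E)/0.0592 = 2·(+0.992 − (+0.975))/0.0592 = 0.574.
Balancing electrons gives Hg²⁺(aq) + Sn(s) → Hg(l) + Sn²⁺(aq); thus Q = [Sn²⁺(aq)] / [Hg²⁺(aq)].
Substituting the known concentrations and solving, log [Hg²⁺(aq)] = −2.212 and [Hg²⁺(aq)] = 0.0061 M.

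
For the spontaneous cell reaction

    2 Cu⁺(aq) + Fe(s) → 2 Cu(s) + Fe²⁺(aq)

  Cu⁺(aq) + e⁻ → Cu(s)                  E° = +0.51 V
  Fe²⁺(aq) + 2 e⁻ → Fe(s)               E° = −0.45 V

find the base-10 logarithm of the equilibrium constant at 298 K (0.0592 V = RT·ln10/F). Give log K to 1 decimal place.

log K = 32.4

The Cu⁺/Cu couple is reduced (cathode); E°cell = +0.51 − (−0.45) = +0.96 V with n = 2.
At equilibrium E = 0, so log K = nE°cell / 0.0592 = (2)(+0.96) / 0.0592 = 32.4.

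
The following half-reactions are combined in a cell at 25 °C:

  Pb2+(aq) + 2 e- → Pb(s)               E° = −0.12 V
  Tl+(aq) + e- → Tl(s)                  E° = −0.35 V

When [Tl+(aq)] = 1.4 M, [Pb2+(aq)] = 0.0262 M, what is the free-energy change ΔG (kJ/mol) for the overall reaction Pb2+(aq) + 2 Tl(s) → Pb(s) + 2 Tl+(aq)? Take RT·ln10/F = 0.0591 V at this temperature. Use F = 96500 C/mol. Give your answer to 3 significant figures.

−33.7 kJ/mol

E°cell = −0.12 − (−0.35) = +0.23 V; the balanced reaction transfers n = 2 electrons.
Q = [Tl+(aq)]^2 / [Pb2+(aq)] = 74.8, so log Q = 1.874 and E = +0.23 − (0.0591/2)(1.874) = +0.1746 V.
ΔG = −nFE = −(2)(96500)(+0.1746) J/mol = −33.7 kJ/mol.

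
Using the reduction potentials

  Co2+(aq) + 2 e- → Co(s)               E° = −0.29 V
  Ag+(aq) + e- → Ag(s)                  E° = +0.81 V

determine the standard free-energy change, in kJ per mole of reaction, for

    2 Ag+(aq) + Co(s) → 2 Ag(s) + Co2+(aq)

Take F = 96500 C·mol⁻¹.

In the reaction as written Ag+(aq) is reduced, so the Ag⁺/Ag couple is the cathode and Co²⁺/Co is the anode.
E°cell = +0.81 − (−0.29) = +1.10 V; balancing electrons gives n = 2.
ΔG° = −nFE°cell = −(2)(96500)(+1.10) J/mol = −212 kJ/mol.

−212 kJ/mol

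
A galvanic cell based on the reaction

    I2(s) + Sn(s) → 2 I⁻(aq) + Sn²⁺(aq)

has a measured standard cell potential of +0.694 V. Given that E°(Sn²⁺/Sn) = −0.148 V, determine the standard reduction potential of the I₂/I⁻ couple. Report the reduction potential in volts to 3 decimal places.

In the reaction as written the I₂/I⁻ couple is reduced (cathode) and Sn²⁺/Sn is oxidized (anode), so E°cell = E°(I₂/I⁻) − E°(Sn²⁺/Sn).
E°(I₂/I⁻) = E°cell + E°(anode) = +0.694 + (−0.148) = +0.546 V.

+0.546 V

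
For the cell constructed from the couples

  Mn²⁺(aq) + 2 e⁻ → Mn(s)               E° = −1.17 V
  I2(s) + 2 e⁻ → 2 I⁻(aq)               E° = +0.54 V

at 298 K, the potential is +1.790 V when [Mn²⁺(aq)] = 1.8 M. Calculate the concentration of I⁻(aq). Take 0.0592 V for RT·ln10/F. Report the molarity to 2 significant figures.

The I₂/I⁻ couple has the larger reduction potential, so it is the cathode: E°cell = +0.54 − (−1.17) = +1.71 V and n = 2.
From the Nernst equation, log Q = n(E° − E)/0.0592 = 2·(+1.71 − (+1.790))/0.0592 = −2.703.
For I2(s) + Mn(s) → 2 I⁻(aq) + Mn²⁺(aq), the reaction quotient is Q = [I⁻(aq)]^2·[Mn²⁺(aq)].
Substituting the known concentrations and solving, log [I⁻(aq)] = −1.479 and [I⁻(aq)] = 0.033 M.

0.033 M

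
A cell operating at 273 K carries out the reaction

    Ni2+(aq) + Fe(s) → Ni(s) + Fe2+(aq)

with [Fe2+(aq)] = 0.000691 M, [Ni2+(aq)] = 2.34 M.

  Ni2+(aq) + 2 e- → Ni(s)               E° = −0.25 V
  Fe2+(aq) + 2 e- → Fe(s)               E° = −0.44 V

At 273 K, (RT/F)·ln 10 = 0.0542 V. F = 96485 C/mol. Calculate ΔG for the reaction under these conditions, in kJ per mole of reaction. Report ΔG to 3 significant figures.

E°cell = −0.25 − (−0.44) = +0.19 V; the balanced reaction transfers n = 2 electrons.
Here Q = [Fe2+(aq)] / [Ni2+(aq)] = 0.000295 (log Q = −3.530), giving E = +0.19 − (0.0542/2)·(−3.530) = +0.2857 V.
Then ΔG = −nFE = −2 × 96485 × +0.2857 J/mol = −55.1 kJ/mol.

−55.1 kJ/mol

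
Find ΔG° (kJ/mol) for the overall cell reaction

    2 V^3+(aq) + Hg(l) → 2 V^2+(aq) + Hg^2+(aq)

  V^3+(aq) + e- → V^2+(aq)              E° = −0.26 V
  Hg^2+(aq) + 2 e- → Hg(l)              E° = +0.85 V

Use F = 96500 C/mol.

+214 kJ/mol

In the reaction as written V^3+(aq) is reduced, so the V³⁺/V²⁺ couple is the cathode and Hg²⁺/Hg is the anode.
E°cell = −0.26 − (+0.85) = −1.11 V; balancing electrons gives n = 2.
ΔG° = −nFE°cell = −(2)(96500)(−1.11) J/mol = +214 kJ/mol.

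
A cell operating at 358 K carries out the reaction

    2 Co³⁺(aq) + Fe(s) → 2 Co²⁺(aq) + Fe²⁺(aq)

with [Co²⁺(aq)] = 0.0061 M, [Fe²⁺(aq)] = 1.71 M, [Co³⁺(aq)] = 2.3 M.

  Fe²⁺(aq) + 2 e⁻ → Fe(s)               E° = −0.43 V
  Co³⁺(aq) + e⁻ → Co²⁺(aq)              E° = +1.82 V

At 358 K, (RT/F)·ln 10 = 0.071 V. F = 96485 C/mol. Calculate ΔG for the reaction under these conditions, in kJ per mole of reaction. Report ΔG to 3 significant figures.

With Co³⁺/Co²⁺ reduced at the cathode, E°cell = +1.82 − (−0.43) = +2.25 V and n = 2.
Here Q = ([Co²⁺(aq)]^2·[Fe²⁺(aq)]) / [Co³⁺(aq)]^2 = 1.2×10^−5 (log Q = −4.920), giving E = +2.25 − (0.071/2)·(−4.920) = +2.4247 V.
Finally ΔG = −nFE = −(2)(96485 C/mol)(+2.4247 V) = −468 kJ/mol.

−468 kJ/mol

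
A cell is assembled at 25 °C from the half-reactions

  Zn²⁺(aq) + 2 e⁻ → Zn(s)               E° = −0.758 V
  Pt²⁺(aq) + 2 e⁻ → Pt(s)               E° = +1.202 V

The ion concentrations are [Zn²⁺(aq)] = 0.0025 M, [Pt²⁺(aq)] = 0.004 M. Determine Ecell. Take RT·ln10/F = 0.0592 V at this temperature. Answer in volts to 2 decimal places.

The Pt²⁺/Pt couple has the more positive E°, so it is the cathode; Zn²⁺/Zn is the anode.
The standard potential is +1.202 − (−0.758) = +1.960 V and the balanced reaction transfers n = 2 electrons.
For the overall reaction Pt²⁺(aq) + Zn(s) → Pt(s) + Zn²⁺(aq), Q = [Zn²⁺(aq)] / [Pt²⁺(aq)] = 0.625, giving log Q = −0.204.
By the Nernst equation, E = +1.960 − (0.0592/2)·(−0.204) = +1.97 V.

+1.97 V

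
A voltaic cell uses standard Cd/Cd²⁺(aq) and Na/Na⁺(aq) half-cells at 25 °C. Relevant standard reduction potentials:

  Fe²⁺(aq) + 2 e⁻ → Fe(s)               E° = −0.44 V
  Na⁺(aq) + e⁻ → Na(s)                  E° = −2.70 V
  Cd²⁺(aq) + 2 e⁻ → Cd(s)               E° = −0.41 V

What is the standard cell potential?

Of the two couples in this cell, the one with the more positive reduction potential is reduced at the cathode: here that is Cd²⁺/Cd (−0.41 V); Na⁺/Na (−2.70 V) is the anode.
E°cell = E°(cathode) − E°(anode) = −0.41 − (−2.70) = +2.29 V.

+2.29 V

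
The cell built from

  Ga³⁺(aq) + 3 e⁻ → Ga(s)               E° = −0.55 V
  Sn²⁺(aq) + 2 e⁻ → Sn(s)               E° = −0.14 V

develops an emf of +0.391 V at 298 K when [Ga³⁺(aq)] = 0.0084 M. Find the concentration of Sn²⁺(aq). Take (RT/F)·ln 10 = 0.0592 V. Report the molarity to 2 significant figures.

0.0094 M

The Sn²⁺/Sn couple has the larger reduction potential, so it is the cathode: E°cell = −0.14 − (−0.55) = +0.41 V and n = 6.
Since E = E° − (0.0592/n)·log Q, log Q = n(E° − E)/0.0592 = 1.926.
For 3 Sn²⁺(aq) + 2 Ga(s) → 3 Sn(s) + 2 Ga³⁺(aq), the reaction quotient is Q = [Ga³⁺(aq)]^2 / [Sn²⁺(aq)]^3.
Isolating [Sn²⁺(aq)] in Q = 10^{1.926} yields log [Sn²⁺(aq)] = −2.026, i.e. 0.0094 M.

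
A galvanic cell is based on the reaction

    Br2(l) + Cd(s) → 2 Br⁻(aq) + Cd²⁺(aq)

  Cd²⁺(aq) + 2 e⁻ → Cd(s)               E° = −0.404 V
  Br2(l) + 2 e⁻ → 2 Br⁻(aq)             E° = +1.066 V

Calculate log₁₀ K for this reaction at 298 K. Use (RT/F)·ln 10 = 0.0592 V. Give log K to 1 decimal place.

The Br₂/Br⁻ couple is reduced (cathode); E°cell = +1.066 − (−0.404) = +1.470 V with n = 2.
At equilibrium E = 0, so log K = nE°cell / 0.0592 = (2)(+1.470) / 0.0592 = 49.7.

log K = 49.7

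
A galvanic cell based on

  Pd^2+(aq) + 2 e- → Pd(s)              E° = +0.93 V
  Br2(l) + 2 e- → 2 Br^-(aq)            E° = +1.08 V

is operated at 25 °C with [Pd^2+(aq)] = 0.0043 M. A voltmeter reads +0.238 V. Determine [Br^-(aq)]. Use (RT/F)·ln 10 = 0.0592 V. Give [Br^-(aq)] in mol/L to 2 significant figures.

0.50 M

The Br₂/Br⁻ couple has the larger reduction potential, so it is the cathode: E°cell = +1.08 − (+0.93) = +0.15 V and n = 2.
From the Nernst equation, log Q = n(E° − E)/0.0592 = 2·(+0.15 − (+0.238))/0.0592 = −2.973.
For Br2(l) + Pd(s) → 2 Br^-(aq) + Pd^2+(aq), the reaction quotient is Q = [Br^-(aq)]^2·[Pd^2+(aq)].
Substituting the known concentrations and solving, log [Br^-(aq)] = −0.303 and [Br^-(aq)] = 0.50 M.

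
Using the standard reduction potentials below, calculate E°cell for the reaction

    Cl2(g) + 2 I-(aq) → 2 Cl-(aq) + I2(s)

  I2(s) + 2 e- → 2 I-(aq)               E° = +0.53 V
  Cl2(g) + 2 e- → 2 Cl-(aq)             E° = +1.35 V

In the reaction as written, Cl2(g) is reduced (cathode) and I2(s) is produced by oxidation at the anode.
E°cell = E°(cathode) − E°(anode) = +1.35 − (+0.53) = +0.82 V.
The positive value indicates the reaction is spontaneous as written.

+0.82 V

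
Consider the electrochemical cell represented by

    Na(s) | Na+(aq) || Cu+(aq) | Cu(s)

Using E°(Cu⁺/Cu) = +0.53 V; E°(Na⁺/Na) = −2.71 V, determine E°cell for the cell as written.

By convention the left-hand electrode in cell notation is the anode (oxidation) and the right-hand electrode is the cathode (reduction).
E°cell = E°(right) − E°(left) = +0.53 − (−2.71) = +3.24 V.

+3.24 V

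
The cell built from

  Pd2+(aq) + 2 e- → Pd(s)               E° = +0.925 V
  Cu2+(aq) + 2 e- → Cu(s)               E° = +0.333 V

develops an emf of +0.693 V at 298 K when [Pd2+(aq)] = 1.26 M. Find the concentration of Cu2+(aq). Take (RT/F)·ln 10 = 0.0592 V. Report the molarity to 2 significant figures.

With Pd²⁺/Pd at the cathode and Cu²⁺/Cu at the anode, E°cell = +0.925 − (+0.333) = +0.592 V (n = 2).
From the Nernst equation, log Q = n(E° − E)/0.0592 = 2·(+0.592 − (+0.693))/0.0592 = −3.412.
Balancing electrons gives Pd2+(aq) + Cu(s) → Pd(s) + Cu2+(aq); thus Q = [Cu2+(aq)] / [Pd2+(aq)].
Solving for the unknown gives log [Cu2+(aq)] = −3.312, so [Cu2+(aq)] ≈ 0.00049 M.

0.00049 M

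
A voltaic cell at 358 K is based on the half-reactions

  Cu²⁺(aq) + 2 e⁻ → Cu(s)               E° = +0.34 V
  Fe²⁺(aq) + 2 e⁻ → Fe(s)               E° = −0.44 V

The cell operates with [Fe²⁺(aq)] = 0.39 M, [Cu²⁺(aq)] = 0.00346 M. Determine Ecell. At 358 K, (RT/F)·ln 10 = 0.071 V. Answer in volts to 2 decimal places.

Cu²⁺/Cu is reduced (cathode, E° = +0.34 V) and Fe²⁺/Fe is oxidized (anode).
E°cell = +0.34 − (−0.44) = +0.78 V, with n = 2 electrons transferred.
For the overall reaction Cu²⁺(aq) + Fe(s) → Cu(s) + Fe²⁺(aq), Q = [Fe²⁺(aq)] / [Cu²⁺(aq)] = 113, giving log Q = 2.052.
By the Nernst equation, E = +0.78 − (0.071/2)·(2.052) = +0.71 V.

+0.71 V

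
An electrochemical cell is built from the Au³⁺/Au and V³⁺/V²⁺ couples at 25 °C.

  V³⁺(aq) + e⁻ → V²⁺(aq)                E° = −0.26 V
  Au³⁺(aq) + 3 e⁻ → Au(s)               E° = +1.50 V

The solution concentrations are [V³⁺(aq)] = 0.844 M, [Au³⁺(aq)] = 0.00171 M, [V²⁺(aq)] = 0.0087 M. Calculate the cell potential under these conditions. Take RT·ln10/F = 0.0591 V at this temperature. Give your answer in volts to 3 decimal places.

+1.588 V

Au³⁺/Au is reduced (cathode, E° = +1.50 V) and V³⁺/V²⁺ is oxidized (anode).
The standard potential is +1.50 − (−0.26) = +1.76 V and the balanced reaction transfers n = 3 electrons.
For the overall reaction Au³⁺(aq) + 3 V²⁺(aq) → Au(s) + 3 V³⁺(aq), Q = [V³⁺(aq)]^3 / ([Au³⁺(aq)]·[V²⁺(aq)]^3) = 5.34×10^8, giving log Q = 8.727.
By the Nernst equation, E = +1.76 − (0.0591/3)·(8.727) = +1.588 V.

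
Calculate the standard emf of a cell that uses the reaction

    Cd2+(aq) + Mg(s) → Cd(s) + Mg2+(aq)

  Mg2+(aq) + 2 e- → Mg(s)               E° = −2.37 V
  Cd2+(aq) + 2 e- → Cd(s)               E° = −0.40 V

In the reaction as written, Cd2+(aq) is reduced (cathode) and Mg2+(aq) is produced by oxidation at the anode.
E°cell = E°(cathode) − E°(anode) = −0.40 − (−2.37) = +1.97 V.
The positive value indicates the reaction is spontaneous as written.

+1.97 V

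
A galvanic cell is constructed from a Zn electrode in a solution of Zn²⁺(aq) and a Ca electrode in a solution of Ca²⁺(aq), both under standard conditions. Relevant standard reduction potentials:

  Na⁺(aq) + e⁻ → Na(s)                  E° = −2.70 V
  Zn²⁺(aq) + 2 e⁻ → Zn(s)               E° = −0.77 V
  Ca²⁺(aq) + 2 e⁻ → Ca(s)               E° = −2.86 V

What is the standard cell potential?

+2.09 V

Of the two couples in this cell, the one with the more positive reduction potential is reduced at the cathode: here that is Zn²⁺/Zn (−0.77 V); Ca²⁺/Ca (−2.86 V) is the anode.
E°cell = E°(cathode) − E°(anode) = −0.77 − (−2.86) = +2.09 V.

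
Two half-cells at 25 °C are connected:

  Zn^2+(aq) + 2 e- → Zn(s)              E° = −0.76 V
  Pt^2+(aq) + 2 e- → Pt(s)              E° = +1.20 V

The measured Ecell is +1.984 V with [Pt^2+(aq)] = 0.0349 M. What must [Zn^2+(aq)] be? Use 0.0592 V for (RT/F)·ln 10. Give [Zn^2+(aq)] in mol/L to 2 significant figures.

0.0054 M

The Pt²⁺/Pt couple has the larger reduction potential, so it is the cathode: E°cell = +1.20 − (−0.76) = +1.96 V and n = 2.
Since E = E° − (0.0592/n)·log Q, log Q = n(E° − E)/0.0592 = −0.811.
For Pt^2+(aq) + Zn(s) → Pt(s) + Zn^2+(aq), the reaction quotient is Q = [Zn^2+(aq)] / [Pt^2+(aq)].
Solving for the unknown gives log [Zn^2+(aq)] = −2.268, so [Zn^2+(aq)] ≈ 0.0054 M.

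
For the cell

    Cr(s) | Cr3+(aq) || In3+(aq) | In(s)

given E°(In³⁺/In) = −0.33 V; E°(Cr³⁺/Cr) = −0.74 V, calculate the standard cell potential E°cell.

By convention the left-hand electrode in cell notation is the anode (oxidation) and the right-hand electrode is the cathode (reduction).
E°cell = E°(right) − E°(left) = −0.33 − (−0.74) = +0.41 V.

+0.41 V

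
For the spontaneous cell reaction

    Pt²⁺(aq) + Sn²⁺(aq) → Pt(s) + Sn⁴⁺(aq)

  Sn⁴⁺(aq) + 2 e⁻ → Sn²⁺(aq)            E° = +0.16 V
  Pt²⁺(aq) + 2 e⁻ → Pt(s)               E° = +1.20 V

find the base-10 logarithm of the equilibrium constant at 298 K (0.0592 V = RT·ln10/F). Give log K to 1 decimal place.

log K = 35.1

The Pt²⁺/Pt couple is reduced (cathode); E°cell = +1.20 − (+0.16) = +1.04 V with n = 2.
At equilibrium E = 0, so log K = nE°cell / 0.0592 = (2)(+1.04) / 0.0592 = 35.1.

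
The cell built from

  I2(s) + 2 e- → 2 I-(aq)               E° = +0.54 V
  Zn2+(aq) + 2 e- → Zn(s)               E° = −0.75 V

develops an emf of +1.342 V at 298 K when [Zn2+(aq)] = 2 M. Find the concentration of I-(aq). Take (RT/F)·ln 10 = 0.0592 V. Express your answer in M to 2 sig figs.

0.094 M

With I₂/I⁻ at the cathode and Zn²⁺/Zn at the anode, E°cell = +0.54 − (−0.75) = +1.29 V (n = 2).
Rearranging E = E° − (0.0592/n)·log Q gives log Q = 2(+1.29 − (+1.342))/0.0592 = −1.757.
For I2(s) + Zn(s) → 2 I-(aq) + Zn2+(aq), the reaction quotient is Q = [I-(aq)]^2·[Zn2+(aq)].
Isolating [I-(aq)] in Q = 10^{−1.757} yields log [I-(aq)] = −1.029, i.e. 0.094 M.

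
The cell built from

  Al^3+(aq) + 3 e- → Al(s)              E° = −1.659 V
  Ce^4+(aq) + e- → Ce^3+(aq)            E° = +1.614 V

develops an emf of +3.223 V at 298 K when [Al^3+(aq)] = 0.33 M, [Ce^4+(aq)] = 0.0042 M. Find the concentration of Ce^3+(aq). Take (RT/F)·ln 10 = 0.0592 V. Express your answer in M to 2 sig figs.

Ce⁴⁺/Ce³⁺ is the cathode (higher E°); E°cell = +1.614 − (−1.659) = +3.273 V with n = 3.
Since E = E° − (0.0592/n)·log Q, log Q = n(E° − E)/0.0592 = 2.534.
The balanced reaction is 3 Ce^4+(aq) + Al(s) → 3 Ce^3+(aq) + Al^3+(aq), so Q = ([Ce^3+(aq)]^3·[Al^3+(aq)]) / [Ce^4+(aq)]^3.
Substituting the known concentrations and solving, log [Ce^3+(aq)] = −1.372 and [Ce^3+(aq)] = 0.042 M.

0.042 M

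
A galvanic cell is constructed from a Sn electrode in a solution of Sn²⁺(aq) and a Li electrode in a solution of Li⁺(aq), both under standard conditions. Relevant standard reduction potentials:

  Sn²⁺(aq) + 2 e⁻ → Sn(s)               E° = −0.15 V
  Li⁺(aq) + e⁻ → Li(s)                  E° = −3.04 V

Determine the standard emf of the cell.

+2.89 V

Of the two couples in this cell, the one with the more positive reduction potential is reduced at the cathode: here that is Sn²⁺/Sn (−0.15 V); Li⁺/Li (−3.04 V) is the anode.
E°cell = E°(cathode) − E°(anode) = −0.15 − (−3.04) = +2.89 V.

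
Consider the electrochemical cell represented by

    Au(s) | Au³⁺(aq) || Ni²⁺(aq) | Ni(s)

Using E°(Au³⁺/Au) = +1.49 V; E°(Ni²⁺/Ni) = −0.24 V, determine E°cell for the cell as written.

−1.73 V

By convention the left-hand electrode in cell notation is the anode (oxidation) and the right-hand electrode is the cathode (reduction).
E°cell = E°(right) − E°(left) = −0.24 − (+1.49) = −1.73 V.
The negative sign shows that, as written, the cell would require an external voltage to drive the reaction.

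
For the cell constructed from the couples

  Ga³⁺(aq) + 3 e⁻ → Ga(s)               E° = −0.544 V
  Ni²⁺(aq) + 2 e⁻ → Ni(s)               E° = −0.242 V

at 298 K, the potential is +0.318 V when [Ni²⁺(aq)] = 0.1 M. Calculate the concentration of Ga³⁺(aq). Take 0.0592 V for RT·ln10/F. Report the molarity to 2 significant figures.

The Ni²⁺/Ni couple has the larger reduction potential, so it is the cathode: E°cell = −0.242 − (−0.544) = +0.302 V and n = 6.
Rearranging E = E° − (0.0592/n)·log Q gives log Q = 6(+0.302 − (+0.318))/0.0592 = −1.622.
Balancing electrons gives 3 Ni²⁺(aq) + 2 Ga(s) → 3 Ni(s) + 2 Ga³⁺(aq); thus Q = [Ga³⁺(aq)]^2 / [Ni²⁺(aq)]^3.
Substituting the known concentrations and solving, log [Ga³⁺(aq)] = −2.311 and [Ga³⁺(aq)] = 0.0049 M.

0.0049 M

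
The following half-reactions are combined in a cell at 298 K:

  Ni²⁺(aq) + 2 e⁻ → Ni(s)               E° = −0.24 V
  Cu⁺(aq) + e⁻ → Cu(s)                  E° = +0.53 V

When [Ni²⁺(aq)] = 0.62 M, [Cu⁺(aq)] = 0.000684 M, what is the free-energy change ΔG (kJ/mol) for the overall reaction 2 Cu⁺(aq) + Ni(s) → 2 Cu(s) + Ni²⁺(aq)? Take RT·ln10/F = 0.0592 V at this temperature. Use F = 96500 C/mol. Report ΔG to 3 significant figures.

The standard cell potential is +0.53 − (−0.24) = +0.77 V, with n = 2 electrons in the balanced equation.
Q = [Ni²⁺(aq)] / [Cu⁺(aq)]^2 = 1.33×10^6, so log Q = 6.122 and E = +0.77 − (0.0592/2)(6.122) = +0.5888 V.
ΔG = −nFE = −(2)(96500)(+0.5888) J/mol = −114 kJ/mol.

−114 kJ/mol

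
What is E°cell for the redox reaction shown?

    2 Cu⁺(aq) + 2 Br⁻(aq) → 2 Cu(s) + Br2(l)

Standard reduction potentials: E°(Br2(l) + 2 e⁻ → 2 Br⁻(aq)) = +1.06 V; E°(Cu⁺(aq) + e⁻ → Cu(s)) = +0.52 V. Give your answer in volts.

Cu⁺(aq) gains electrons, so the Cu⁺/Cu couple is the cathode; the Br₂/Br⁻ couple is the anode.
E°cell = E°(cathode) − E°(anode) = +0.52 − (+1.06) = −0.54 V.

−0.54 V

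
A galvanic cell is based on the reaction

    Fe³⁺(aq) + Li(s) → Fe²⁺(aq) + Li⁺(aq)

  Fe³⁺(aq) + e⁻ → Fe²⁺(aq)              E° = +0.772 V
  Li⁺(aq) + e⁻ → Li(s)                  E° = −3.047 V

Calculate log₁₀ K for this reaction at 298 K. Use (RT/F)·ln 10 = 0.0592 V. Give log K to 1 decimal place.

log K = 64.5

The Fe³⁺/Fe²⁺ couple is reduced (cathode); E°cell = +0.772 − (−3.047) = +3.819 V with n = 1.
At equilibrium E = 0, so log K = nE°cell / 0.0592 = (1)(+3.819) / 0.0592 = 64.5.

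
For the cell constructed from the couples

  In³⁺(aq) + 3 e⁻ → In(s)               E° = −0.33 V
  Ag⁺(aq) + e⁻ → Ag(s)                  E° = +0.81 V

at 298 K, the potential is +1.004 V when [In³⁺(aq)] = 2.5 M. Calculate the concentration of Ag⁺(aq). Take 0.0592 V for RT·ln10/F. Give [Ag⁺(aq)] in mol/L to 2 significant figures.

With Ag⁺/Ag at the cathode and In³⁺/In at the anode, E°cell = +0.81 − (−0.33) = +1.14 V (n = 3).
Since E = E° − (0.0592/n)·log Q, log Q = n(E° − E)/0.0592 = 6.892.
For 3 Ag⁺(aq) + In(s) → 3 Ag(s) + In³⁺(aq), the reaction quotient is Q = [In³⁺(aq)] / [Ag⁺(aq)]^3.
Isolating [Ag⁺(aq)] in Q = 10^{6.892} yields log [Ag⁺(aq)] = −2.165, i.e. 0.0068 M.

0.0068 M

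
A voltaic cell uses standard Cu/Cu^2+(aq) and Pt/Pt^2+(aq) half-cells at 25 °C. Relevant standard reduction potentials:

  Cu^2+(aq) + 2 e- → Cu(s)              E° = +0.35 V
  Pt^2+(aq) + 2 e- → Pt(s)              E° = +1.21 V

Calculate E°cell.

+0.86 V

The Pt²⁺/Pt couple has the higher E°, so Pt ion is reduced (cathode) and Cu is oxidized (anode).
E°cell = E°(cathode) − E°(anode) = +1.21 − (+0.35) = +0.86 V.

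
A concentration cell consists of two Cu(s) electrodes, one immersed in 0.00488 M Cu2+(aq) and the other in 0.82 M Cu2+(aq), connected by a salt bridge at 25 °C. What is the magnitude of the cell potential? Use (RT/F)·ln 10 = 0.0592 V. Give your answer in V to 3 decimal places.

For a concentration cell E°cell = 0, since both electrodes use the same couple.
The compartment with the higher Cu2+(aq) concentration (0.82 M) acts as the cathode; ions are reduced there and produced at the dilute (0.00488 M) anode.
With n = 2, Ecell = −(0.0592/2)·log([dilute]/[conc]) = −(0.0592/2)·log(0.00488/0.82) = +0.066 V.

0.066 V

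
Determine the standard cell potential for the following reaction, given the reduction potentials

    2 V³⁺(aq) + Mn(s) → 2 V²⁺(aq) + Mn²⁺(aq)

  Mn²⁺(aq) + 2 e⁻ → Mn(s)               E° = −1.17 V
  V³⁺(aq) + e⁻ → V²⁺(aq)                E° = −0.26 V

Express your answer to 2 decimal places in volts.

+0.91 V

In the reaction as written, V³⁺(aq) is reduced (cathode) and Mn²⁺(aq) is produced by oxidation at the anode.
E°cell = E°(cathode) − E°(anode) = −0.26 − (−1.17) = +0.91 V.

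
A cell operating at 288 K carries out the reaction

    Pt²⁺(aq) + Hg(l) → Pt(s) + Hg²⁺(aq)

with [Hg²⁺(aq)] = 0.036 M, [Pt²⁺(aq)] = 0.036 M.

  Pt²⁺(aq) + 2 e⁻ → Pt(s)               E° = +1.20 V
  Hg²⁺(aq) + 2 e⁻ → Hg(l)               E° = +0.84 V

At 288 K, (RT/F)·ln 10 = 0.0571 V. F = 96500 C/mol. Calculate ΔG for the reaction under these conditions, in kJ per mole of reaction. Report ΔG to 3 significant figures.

−69.5 kJ/mol

E°cell = +1.20 − (+0.84) = +0.36 V; the balanced reaction transfers n = 2 electrons.
Here Q = [Hg²⁺(aq)] / [Pt²⁺(aq)] = 1 (log Q = 0.000), giving E = +0.36 − (0.0571/2)·(0.000) = +0.3600 V.
Finally ΔG = −nFE = −(2)(96500 C/mol)(+0.3600 V) = −69.5 kJ/mol.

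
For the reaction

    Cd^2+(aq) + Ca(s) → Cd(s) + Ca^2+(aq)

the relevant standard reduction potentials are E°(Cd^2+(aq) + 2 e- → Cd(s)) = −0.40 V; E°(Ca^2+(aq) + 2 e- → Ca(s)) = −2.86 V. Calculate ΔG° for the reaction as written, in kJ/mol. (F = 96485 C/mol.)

−475 kJ/mol

In the reaction as written Cd^2+(aq) is reduced, so the Cd²⁺/Cd couple is the cathode and Ca²⁺/Ca is the anode.
E°cell = −0.40 − (−2.86) = +2.46 V; balancing electrons gives n = 2.
ΔG° = −nFE°cell = −(2)(96485)(+2.46) J/mol = −475 kJ/mol.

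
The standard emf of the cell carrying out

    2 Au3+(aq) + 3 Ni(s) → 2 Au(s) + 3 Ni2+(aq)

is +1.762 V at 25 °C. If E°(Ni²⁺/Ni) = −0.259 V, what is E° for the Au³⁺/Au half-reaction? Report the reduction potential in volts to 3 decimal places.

+1.503 V

In the reaction as written the Au³⁺/Au couple is reduced (cathode) and Ni²⁺/Ni is oxidized (anode), so E°cell = E°(Au³⁺/Au) − E°(Ni²⁺/Ni).
E°(Au³⁺/Au) = E°cell + E°(anode) = +1.762 + (−0.259) = +1.503 V.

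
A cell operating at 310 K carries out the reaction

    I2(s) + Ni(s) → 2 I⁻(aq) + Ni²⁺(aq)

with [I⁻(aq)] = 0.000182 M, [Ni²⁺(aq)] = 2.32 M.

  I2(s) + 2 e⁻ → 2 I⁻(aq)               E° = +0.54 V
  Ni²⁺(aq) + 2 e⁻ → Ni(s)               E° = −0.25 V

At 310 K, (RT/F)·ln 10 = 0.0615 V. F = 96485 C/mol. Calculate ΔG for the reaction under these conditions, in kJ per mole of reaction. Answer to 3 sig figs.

−195 kJ/mol

With I₂/I⁻ reduced at the cathode, E°cell = +0.54 − (−0.25) = +0.79 V and n = 2.
Here Q = [I⁻(aq)]^2·[Ni²⁺(aq)] = 7.68×10^−8 (log Q = −7.114), giving E = +0.79 − (0.0615/2)·(−7.114) = +1.0088 V.
Finally ΔG = −nFE = −(2)(96485 C/mol)(+1.0088 V) = −195 kJ/mol.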